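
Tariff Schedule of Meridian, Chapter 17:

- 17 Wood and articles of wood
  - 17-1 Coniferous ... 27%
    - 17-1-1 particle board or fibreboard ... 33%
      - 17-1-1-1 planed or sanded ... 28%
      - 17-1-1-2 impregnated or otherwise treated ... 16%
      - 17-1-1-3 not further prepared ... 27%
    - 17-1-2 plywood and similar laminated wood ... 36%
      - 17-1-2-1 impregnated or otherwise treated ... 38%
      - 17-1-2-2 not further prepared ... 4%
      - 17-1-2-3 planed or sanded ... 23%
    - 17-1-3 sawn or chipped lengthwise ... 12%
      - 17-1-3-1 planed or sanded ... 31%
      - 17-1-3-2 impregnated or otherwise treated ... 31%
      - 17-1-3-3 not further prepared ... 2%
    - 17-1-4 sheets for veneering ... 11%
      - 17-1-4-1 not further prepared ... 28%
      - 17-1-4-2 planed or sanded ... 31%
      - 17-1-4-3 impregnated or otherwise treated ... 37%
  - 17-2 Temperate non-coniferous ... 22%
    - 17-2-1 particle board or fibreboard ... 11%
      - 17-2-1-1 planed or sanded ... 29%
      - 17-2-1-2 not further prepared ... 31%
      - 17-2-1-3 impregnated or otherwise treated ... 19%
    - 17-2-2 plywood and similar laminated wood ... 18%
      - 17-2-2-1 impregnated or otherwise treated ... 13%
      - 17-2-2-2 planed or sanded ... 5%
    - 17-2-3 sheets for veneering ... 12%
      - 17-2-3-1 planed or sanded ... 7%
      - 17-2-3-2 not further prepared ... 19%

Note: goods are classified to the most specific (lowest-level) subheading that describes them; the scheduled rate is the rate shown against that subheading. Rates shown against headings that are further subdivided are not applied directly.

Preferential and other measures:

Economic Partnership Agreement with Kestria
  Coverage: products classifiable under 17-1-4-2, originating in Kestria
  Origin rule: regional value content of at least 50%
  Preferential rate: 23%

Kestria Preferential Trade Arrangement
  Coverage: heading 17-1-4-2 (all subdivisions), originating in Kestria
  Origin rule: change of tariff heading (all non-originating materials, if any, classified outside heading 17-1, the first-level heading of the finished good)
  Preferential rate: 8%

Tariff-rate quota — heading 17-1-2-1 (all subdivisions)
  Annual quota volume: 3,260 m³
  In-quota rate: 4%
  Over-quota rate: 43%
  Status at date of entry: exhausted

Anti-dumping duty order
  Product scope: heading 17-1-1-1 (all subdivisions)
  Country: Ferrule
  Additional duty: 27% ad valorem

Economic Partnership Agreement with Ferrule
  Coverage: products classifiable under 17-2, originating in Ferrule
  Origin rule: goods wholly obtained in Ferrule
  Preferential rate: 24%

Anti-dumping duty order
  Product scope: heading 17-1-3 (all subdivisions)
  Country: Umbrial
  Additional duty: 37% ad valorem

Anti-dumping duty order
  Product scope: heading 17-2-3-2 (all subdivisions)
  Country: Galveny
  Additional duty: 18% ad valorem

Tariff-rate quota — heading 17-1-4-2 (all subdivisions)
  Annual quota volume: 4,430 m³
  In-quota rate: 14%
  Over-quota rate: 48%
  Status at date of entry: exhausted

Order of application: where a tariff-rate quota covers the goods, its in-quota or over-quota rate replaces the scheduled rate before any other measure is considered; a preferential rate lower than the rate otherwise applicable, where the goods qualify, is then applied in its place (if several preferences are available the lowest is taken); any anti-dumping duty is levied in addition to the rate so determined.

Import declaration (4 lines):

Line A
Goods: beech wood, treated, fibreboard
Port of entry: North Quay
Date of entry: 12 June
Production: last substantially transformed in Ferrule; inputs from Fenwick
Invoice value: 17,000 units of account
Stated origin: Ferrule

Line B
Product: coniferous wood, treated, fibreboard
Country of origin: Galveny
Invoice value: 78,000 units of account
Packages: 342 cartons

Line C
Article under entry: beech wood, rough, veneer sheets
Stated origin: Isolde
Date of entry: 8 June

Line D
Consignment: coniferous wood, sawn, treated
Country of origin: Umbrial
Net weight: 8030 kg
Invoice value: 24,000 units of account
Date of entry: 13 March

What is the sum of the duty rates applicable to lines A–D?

Line A: beech → 17-2; fibreboard → 17-2-1; treated → 17-2-1-3. Scheduled 19%. Ferrule agreement on 17-2: not wholly obtained. → 19%.
Line B: coniferous → 17-1; fibreboard → 17-1-1; treated → 17-1-1-2. Scheduled 16%. No special measure applies. → 16%.
Line C: beech → 17-2; veneer sheets → 17-2-3; rough → 17-2-3-2. Scheduled 19%. No special measure applies. → 19%.
Line D: coniferous → 17-1; sawn → 17-1-3; treated → 17-1-3-2. Scheduled 31%. anti-dumping (Umbrial, 17-1-3): +37%; total 31% + 37% = 68%. → 68%.
Sum: 19% + 16% + 19% + 68% = 122%.

122%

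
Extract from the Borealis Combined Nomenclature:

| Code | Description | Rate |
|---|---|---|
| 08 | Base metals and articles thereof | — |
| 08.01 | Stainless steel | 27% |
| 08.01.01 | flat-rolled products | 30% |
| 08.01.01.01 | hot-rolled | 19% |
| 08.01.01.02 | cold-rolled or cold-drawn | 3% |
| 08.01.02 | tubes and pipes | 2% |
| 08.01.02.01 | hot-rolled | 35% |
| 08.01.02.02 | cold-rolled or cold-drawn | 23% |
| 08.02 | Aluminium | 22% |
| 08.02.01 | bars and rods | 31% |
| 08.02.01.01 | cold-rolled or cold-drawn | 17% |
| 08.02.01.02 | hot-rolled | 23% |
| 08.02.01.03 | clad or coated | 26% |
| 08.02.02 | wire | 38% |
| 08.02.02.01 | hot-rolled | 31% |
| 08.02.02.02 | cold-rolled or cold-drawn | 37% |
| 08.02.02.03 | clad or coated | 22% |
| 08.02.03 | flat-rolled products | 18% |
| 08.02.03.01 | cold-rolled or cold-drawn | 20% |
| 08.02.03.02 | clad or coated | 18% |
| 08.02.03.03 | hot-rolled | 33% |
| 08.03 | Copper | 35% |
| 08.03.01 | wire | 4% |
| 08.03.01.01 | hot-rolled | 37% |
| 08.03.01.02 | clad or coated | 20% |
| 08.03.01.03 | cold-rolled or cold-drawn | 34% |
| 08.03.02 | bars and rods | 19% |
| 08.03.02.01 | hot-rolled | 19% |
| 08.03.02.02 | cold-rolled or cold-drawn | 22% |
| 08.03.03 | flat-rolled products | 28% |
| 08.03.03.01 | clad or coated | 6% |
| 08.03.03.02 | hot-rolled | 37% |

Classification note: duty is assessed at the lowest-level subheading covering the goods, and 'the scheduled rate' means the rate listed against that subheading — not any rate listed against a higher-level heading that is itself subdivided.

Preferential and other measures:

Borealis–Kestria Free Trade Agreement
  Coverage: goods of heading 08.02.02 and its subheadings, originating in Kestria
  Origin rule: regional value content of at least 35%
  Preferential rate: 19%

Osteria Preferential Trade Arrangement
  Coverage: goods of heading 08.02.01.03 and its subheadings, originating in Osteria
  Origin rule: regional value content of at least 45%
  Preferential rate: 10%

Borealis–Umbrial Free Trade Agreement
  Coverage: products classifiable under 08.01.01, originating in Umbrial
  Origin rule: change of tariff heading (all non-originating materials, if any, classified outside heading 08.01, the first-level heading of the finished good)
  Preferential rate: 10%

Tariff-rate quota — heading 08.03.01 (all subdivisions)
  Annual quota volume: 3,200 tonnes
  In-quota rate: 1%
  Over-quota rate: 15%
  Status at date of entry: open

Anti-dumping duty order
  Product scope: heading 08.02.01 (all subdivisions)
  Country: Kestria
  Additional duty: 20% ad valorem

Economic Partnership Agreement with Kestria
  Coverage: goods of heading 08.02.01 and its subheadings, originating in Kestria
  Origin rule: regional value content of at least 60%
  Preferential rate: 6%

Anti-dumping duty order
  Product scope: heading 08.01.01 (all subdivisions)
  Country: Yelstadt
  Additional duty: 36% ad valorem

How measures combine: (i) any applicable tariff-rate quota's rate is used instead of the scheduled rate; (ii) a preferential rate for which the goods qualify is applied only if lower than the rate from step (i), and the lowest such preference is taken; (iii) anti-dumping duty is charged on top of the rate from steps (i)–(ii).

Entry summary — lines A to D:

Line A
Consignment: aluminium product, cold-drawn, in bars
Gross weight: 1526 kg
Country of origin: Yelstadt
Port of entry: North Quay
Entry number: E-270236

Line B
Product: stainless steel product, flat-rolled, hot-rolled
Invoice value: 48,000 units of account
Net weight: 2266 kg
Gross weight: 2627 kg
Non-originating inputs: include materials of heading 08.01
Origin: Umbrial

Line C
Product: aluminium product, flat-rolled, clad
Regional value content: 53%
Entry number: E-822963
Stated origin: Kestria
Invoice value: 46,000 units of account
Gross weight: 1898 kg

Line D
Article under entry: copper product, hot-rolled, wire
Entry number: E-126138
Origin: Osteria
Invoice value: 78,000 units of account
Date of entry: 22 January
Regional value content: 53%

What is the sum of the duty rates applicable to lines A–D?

55%

Line A: aluminium → 08.02; in bars → 08.02.01; cold-drawn → 08.02.01.01. Scheduled 17%. No special measure applies. → 17%.
Line B: stainless steel → 08.01; flat-rolled → 08.01.01; hot-rolled → 08.01.01.01. Scheduled 19%. Umbrial agreement on 08.01.01: CTH not met. → 19%.
Line C: aluminium → 08.02; flat-rolled → 08.02.03; clad → 08.02.03.02. Scheduled 18%. Kestria agreement on 08.02.02: 08.02.03.02 not covered; Kestria agreement on 08.02.01: 08.02.03.02 not covered. → 18%.
Line D: copper → 08.03; wire → 08.03.01; hot-rolled → 08.03.01.01. Scheduled 37%. quota on 08.03.01 open → in-quota 1%; Osteria agreement on 08.02.01.03: 08.03.01.01 not covered. → 1%.
Sum: 17% + 19% + 18% + 1% = 55%.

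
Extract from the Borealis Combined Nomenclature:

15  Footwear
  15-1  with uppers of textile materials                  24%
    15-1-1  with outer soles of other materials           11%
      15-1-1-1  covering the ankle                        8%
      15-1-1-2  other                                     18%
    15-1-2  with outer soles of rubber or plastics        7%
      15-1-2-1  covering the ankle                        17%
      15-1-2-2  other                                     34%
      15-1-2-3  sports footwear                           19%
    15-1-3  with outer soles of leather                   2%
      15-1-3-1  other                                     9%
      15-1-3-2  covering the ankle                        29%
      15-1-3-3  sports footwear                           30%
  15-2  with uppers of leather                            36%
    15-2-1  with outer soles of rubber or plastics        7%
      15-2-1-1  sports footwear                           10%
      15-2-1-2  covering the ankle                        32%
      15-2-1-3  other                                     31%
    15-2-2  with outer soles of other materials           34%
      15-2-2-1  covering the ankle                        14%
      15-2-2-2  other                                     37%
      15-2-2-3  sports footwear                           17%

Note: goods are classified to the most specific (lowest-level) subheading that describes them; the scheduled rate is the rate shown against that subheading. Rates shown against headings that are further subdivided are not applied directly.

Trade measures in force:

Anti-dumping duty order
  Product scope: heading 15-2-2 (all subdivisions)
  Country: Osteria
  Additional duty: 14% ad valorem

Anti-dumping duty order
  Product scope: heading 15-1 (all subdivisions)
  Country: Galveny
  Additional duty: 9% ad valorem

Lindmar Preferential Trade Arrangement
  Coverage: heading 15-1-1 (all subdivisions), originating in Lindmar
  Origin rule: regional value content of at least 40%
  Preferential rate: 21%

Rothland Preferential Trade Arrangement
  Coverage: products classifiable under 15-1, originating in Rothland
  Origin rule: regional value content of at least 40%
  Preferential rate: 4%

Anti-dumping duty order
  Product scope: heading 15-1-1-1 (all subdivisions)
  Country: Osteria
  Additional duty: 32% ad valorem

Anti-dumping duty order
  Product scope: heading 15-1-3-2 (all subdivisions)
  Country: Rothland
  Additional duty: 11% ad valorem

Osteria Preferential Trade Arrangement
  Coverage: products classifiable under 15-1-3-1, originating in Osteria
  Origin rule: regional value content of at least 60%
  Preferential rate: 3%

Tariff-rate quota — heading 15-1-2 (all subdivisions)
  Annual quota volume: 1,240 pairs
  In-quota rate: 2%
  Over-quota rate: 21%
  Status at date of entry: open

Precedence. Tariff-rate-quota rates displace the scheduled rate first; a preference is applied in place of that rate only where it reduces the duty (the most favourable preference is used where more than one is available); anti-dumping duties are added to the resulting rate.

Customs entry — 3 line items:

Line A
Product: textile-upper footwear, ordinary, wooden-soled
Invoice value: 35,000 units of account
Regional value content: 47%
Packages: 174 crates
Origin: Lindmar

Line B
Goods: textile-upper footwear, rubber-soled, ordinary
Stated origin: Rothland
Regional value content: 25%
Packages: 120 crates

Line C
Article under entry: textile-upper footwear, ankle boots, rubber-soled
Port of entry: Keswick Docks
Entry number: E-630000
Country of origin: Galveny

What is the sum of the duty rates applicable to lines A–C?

Line A: textile-upper → 15-1; wooden-soled → 15-1-1; ordinary → 15-1-1-2. Scheduled 18%. Lindmar agreement on 15-1-1: RVC ≥ 40% → 21% available; preference 21% not lower than 18% → no reduction. → 18%.
Line B: textile-upper → 15-1; rubber-soled → 15-1-2; ordinary → 15-1-2-2. Scheduled 34%. quota on 15-1-2 open → in-quota 2%; Rothland agreement on 15-1: RVC < 40%. → 2%.
Line C: textile-upper → 15-1; rubber-soled → 15-1-2; ankle boots → 15-1-2-1. Scheduled 17%. quota on 15-1-2 open → in-quota 2%; anti-dumping (Galveny, 15-1): +9%; total 2% + 9% = 11%. → 11%.
Sum: 18% + 2% + 11% = 31%.

31%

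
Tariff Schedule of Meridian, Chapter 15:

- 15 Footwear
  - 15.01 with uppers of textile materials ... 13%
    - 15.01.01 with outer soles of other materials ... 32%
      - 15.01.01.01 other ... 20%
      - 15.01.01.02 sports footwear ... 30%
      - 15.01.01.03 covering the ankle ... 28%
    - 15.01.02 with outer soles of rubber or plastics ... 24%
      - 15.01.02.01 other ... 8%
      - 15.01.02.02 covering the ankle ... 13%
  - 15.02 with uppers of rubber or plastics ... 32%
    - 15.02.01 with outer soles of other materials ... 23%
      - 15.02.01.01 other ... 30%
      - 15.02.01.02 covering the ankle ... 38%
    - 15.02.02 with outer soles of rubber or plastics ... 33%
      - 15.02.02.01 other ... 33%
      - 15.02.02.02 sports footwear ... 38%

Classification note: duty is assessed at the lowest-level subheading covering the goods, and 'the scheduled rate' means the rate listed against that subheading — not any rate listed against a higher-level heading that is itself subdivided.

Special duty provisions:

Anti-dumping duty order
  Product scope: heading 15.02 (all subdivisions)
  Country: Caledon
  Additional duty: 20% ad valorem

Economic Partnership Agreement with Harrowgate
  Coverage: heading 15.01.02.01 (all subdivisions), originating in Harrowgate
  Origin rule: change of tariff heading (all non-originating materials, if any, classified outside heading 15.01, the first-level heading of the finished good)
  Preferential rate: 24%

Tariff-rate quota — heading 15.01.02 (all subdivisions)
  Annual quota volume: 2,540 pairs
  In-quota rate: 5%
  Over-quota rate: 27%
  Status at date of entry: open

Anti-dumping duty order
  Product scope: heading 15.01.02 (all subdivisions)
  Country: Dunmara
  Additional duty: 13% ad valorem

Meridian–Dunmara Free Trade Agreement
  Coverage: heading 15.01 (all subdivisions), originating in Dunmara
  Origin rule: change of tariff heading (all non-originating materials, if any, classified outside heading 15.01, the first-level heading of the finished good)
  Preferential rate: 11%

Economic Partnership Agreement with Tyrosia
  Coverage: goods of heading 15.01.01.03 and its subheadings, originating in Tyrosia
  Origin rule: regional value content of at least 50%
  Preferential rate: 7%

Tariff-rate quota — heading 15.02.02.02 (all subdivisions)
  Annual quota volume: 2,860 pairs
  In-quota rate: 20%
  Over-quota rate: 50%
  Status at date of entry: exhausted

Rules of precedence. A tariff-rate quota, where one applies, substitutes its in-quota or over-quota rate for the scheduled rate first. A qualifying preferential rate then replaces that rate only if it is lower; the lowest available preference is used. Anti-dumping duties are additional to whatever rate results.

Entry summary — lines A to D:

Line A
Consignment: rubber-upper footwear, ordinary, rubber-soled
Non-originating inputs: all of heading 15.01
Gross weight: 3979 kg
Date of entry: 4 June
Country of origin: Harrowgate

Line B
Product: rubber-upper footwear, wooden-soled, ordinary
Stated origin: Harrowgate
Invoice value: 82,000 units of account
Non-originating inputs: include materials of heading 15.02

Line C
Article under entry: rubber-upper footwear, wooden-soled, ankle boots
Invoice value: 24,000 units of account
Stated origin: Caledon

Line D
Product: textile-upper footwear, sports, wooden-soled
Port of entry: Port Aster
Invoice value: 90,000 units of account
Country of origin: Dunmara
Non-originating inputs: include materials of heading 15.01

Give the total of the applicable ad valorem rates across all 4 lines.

Line A: rubber-upper → 15.02; rubber-soled → 15.02.02; ordinary → 15.02.02.01. Scheduled 33%. Harrowgate agreement on 15.01.02.01: 15.02.02.01 not covered. → 33%.
Line B: rubber-upper → 15.02; wooden-soled → 15.02.01; ordinary → 15.02.01.01. Scheduled 30%. Harrowgate agreement on 15.01.02.01: 15.02.01.01 not covered. → 30%.
Line C: rubber-upper → 15.02; wooden-soled → 15.02.01; ankle boots → 15.02.01.02. Scheduled 38%. anti-dumping (Caledon, 15.02): +20%; total 38% + 20% = 58%. → 58%.
Line D: textile-upper → 15.01; wooden-soled → 15.01.01; sports → 15.01.01.02. Scheduled 30%. Dunmara agreement on 15.01: CTH not met. → 30%.
Sum: 33% + 30% + 58% + 30% = 151%.

151%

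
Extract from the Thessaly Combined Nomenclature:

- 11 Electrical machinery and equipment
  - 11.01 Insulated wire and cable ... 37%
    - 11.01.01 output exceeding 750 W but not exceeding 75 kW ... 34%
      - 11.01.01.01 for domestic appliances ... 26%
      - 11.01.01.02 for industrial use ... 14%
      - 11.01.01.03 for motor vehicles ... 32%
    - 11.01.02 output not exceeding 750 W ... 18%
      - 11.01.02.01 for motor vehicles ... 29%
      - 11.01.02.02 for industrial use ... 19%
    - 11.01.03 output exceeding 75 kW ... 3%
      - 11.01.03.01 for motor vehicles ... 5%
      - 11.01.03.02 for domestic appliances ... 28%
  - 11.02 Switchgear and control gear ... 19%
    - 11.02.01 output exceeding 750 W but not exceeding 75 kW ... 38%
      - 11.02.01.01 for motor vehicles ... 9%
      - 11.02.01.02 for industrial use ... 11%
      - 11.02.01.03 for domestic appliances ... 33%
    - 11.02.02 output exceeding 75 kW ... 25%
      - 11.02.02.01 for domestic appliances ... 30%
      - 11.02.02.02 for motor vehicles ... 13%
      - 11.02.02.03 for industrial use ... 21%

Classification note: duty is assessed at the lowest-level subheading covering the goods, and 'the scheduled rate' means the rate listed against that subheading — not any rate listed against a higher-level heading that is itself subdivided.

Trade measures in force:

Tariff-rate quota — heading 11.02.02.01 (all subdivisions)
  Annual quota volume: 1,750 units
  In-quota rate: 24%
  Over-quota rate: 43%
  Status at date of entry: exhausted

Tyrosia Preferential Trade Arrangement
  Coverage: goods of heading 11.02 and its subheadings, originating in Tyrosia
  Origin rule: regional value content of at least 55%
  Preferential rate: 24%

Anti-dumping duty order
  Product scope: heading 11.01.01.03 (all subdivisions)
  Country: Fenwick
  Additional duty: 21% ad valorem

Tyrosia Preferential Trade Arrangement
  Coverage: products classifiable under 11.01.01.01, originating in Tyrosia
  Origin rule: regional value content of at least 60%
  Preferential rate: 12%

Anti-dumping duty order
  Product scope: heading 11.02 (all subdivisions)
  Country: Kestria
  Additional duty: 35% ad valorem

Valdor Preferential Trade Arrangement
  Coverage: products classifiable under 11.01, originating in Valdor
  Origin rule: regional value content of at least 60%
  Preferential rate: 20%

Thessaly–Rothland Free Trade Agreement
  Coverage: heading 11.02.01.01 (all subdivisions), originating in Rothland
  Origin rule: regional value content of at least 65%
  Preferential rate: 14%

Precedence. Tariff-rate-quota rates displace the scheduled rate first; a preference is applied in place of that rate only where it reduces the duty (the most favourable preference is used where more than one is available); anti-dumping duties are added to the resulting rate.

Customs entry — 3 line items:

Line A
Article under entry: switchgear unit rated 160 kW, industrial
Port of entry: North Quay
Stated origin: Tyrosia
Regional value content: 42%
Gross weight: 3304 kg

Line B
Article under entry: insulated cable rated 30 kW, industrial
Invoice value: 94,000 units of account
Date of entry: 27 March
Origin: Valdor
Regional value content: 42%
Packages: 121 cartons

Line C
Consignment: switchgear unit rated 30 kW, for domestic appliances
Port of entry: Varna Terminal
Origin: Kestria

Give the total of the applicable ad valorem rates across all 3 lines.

Line A: switchgear unit → 11.02; rated 160 kW → 11.02.02; industrial → 11.02.02.03. Scheduled 21%. Tyrosia agreement on 11.02: RVC < 55%; Tyrosia agreement on 11.01.01.01: 11.02.02.03 not covered. → 21%.
Line B: insulated cable → 11.01; rated 30 kW → 11.01.01; industrial → 11.01.01.02. Scheduled 14%. Valdor agreement on 11.01: RVC < 60%. → 14%.
Line C: switchgear unit → 11.02; rated 30 kW → 11.02.01; for domestic appliances → 11.02.01.03. Scheduled 33%. anti-dumping (Kestria, 11.02): +35%; total 33% + 35% = 68%. → 68%.
Sum: 21% + 14% + 68% = 103%.

103%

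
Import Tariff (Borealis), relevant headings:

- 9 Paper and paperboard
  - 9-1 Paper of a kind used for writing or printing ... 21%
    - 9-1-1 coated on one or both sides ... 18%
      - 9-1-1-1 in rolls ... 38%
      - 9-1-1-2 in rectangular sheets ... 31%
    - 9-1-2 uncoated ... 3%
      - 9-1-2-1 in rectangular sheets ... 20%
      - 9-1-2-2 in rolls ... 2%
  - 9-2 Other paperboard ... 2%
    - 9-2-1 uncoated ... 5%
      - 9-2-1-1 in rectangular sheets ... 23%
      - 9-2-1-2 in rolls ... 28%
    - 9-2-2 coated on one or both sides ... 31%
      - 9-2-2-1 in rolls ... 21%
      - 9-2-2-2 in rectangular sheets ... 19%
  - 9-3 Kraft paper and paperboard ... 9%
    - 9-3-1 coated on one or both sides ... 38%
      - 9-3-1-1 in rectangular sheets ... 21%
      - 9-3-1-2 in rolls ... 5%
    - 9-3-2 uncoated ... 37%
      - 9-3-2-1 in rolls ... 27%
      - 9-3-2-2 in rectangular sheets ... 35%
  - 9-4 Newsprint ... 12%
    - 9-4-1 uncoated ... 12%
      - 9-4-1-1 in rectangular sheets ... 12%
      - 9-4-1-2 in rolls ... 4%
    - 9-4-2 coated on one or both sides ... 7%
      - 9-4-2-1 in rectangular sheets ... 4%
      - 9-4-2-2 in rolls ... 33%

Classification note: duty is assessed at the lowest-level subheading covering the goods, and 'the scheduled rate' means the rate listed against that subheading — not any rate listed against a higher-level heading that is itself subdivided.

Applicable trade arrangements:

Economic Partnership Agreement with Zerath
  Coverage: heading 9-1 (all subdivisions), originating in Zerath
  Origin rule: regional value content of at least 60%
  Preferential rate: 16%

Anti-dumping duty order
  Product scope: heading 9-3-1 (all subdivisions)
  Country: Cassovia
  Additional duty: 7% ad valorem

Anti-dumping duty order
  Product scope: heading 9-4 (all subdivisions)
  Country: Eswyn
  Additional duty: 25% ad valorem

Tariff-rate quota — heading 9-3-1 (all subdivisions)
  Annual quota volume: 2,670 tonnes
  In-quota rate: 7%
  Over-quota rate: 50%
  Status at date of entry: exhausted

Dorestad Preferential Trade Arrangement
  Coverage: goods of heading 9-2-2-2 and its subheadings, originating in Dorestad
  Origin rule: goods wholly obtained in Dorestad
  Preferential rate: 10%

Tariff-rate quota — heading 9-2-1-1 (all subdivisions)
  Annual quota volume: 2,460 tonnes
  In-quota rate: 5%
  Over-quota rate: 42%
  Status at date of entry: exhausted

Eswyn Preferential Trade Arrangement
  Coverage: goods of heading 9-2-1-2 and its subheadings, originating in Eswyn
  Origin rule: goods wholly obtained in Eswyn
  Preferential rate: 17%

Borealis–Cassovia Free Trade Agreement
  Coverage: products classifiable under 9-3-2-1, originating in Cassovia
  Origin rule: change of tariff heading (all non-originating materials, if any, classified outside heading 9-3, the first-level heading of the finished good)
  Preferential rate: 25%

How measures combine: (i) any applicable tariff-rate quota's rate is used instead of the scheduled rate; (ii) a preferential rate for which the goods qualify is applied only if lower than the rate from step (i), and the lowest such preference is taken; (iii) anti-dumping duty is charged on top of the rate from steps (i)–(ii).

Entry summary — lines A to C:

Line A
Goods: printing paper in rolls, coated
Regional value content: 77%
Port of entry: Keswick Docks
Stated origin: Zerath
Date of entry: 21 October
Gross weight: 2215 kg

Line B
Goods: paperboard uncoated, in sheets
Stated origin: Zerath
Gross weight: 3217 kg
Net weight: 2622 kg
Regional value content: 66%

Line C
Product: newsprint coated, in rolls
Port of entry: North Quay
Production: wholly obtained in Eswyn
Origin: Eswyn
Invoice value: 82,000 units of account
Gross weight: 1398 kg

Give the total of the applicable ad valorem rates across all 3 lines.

Line A: printing paper → 9-1; coated → 9-1-1; in rolls → 9-1-1-1. Scheduled 38%. Zerath agreement on 9-1: RVC ≥ 60% → 16% available; preferential 16%. → 16%.
Line B: paperboard → 9-2; uncoated → 9-2-1; in sheets → 9-2-1-1. Scheduled 23%. quota on 9-2-1-1 exhausted → over-quota 42%; Zerath agreement on 9-1: 9-2-1-1 not covered. → 42%.
Line C: newsprint → 9-4; coated → 9-4-2; in rolls → 9-4-2-2. Scheduled 33%. Eswyn agreement on 9-2-1-2: 9-4-2-2 not covered; anti-dumping (Eswyn, 9-4): +25%; total 33% + 25% = 58%. → 58%.
Sum: 16% + 42% + 58% = 116%.

116%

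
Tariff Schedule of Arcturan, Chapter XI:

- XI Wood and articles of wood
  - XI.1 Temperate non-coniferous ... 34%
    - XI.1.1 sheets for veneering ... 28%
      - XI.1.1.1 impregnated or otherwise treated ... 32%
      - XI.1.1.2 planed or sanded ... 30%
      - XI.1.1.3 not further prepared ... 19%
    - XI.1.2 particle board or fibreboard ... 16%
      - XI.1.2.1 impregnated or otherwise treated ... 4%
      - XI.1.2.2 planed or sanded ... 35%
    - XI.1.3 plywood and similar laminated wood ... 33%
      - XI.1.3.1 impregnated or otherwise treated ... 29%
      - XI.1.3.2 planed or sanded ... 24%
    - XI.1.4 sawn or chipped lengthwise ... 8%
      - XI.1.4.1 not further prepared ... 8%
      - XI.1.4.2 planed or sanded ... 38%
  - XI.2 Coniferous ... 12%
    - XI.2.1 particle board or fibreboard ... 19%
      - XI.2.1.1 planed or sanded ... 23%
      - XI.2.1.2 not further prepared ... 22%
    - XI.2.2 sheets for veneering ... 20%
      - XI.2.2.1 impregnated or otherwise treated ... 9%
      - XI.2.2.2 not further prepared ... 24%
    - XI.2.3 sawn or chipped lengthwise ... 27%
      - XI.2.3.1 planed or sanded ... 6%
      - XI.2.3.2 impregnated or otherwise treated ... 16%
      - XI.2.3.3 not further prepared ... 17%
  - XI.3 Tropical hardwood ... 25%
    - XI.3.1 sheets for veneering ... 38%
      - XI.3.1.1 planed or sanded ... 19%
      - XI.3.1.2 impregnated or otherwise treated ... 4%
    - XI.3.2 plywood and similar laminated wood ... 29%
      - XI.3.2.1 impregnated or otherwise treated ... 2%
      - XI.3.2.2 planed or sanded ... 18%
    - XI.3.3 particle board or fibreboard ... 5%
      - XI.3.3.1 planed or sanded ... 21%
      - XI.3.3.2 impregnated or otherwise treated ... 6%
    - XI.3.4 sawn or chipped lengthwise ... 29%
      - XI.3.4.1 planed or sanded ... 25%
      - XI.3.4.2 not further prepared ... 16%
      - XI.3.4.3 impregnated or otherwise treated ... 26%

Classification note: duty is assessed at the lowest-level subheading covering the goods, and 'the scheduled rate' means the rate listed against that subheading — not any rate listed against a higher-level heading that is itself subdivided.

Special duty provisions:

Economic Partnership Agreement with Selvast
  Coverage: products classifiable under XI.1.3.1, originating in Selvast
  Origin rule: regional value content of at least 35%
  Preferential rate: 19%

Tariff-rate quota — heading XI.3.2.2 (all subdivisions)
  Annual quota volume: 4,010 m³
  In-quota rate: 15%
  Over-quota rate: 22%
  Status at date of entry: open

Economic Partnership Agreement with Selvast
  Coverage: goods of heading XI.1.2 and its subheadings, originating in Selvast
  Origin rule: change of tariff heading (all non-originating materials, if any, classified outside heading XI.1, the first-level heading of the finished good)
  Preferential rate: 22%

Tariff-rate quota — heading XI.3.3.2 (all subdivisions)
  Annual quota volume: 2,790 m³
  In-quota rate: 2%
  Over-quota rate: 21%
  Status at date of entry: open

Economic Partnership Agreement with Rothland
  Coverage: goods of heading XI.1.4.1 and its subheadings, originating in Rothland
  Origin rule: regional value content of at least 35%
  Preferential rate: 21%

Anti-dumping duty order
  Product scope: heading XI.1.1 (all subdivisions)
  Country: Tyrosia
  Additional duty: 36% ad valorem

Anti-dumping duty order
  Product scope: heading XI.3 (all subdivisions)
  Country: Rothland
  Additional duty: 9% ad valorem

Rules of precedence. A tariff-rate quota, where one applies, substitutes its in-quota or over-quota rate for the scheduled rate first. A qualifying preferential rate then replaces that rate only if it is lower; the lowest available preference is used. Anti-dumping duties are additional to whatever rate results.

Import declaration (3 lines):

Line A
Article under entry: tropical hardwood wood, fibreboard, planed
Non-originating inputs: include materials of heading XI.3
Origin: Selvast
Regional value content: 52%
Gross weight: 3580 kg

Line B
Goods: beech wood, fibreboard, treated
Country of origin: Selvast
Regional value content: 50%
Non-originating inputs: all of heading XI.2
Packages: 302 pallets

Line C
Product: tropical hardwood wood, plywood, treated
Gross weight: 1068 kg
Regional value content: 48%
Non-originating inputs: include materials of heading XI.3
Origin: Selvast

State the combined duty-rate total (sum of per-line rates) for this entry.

Line A: tropical hardwood → XI.3; fibreboard → XI.3.3; planed → XI.3.3.1. Scheduled 21%. Selvast agreement on XI.1.3.1: XI.3.3.1 not covered; Selvast agreement on XI.1.2: XI.3.3.1 not covered. → 21%.
Line B: beech → XI.1; fibreboard → XI.1.2; treated → XI.1.2.1. Scheduled 4%. Selvast agreement on XI.1.3.1: XI.1.2.1 not covered; Selvast agreement on XI.1.2: CTH met → 22% available; preference 22% not lower than 4% → no reduction. → 4%.
Line C: tropical hardwood → XI.3; plywood → XI.3.2; treated → XI.3.2.1. Scheduled 2%. Selvast agreement on XI.1.3.1: XI.3.2.1 not covered; Selvast agreement on XI.1.2: XI.3.2.1 not covered. → 2%.
Sum: 21% + 4% + 2% = 27%.

27%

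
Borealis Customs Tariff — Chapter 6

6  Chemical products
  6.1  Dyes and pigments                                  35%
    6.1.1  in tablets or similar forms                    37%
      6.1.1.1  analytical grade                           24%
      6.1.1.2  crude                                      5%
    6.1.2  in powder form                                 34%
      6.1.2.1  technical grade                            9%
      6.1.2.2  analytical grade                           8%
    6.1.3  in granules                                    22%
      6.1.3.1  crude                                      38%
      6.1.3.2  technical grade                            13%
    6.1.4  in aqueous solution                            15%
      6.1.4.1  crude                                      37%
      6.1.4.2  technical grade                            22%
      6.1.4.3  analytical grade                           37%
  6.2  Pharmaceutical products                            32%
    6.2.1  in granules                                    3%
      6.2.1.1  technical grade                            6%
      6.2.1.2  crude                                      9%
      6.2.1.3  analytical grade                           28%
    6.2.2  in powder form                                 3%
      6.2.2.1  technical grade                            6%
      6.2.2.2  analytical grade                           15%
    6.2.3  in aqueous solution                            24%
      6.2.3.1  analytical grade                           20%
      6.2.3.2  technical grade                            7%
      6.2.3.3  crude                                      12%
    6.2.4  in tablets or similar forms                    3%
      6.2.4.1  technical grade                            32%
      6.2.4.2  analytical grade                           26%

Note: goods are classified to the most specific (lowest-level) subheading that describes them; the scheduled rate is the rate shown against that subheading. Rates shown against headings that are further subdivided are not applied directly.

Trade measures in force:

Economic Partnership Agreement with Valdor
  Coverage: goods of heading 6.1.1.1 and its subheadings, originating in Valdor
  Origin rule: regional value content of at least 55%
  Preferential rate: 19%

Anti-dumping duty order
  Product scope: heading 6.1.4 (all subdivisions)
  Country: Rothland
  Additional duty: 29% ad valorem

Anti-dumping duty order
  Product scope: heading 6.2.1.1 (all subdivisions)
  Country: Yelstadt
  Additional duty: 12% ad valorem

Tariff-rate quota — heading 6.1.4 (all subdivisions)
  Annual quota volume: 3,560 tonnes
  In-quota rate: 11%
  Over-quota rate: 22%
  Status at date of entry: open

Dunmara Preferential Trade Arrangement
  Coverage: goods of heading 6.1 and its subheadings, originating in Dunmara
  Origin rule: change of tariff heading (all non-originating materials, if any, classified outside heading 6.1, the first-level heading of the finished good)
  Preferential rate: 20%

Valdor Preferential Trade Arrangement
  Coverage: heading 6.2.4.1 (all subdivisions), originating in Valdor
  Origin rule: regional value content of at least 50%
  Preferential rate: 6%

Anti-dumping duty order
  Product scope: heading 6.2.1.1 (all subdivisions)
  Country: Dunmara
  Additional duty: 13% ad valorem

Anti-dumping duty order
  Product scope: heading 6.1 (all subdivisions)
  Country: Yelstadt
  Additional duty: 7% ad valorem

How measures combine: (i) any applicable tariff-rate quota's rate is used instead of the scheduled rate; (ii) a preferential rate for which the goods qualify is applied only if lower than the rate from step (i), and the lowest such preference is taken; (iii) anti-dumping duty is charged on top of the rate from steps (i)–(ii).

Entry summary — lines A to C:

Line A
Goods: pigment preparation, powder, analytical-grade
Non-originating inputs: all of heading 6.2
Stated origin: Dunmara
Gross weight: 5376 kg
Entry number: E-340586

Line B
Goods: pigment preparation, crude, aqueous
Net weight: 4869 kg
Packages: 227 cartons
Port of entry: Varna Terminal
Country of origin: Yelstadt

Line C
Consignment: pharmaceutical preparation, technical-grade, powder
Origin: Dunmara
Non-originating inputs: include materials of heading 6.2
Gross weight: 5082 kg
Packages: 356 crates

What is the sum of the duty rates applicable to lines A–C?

Line A: pigment → 6.1; powder → 6.1.2; analytical-grade → 6.1.2.2. Scheduled 8%. Dunmara agreement on 6.1: CTH met → 20% available; preference 20% not lower than 8% → no reduction. → 8%.
Line B: pigment → 6.1; aqueous → 6.1.4; crude → 6.1.4.1. Scheduled 37%. quota on 6.1.4 open → in-quota 11%; anti-dumping (Yelstadt, 6.1): +7%; total 11% + 7% = 18%. → 18%.
Line C: pharmaceutical → 6.2; powder → 6.2.2; technical-grade → 6.2.2.1. Scheduled 6%. Dunmara agreement on 6.1: 6.2.2.1 not covered. → 6%.
Sum: 8% + 18% + 6% = 32%.

32%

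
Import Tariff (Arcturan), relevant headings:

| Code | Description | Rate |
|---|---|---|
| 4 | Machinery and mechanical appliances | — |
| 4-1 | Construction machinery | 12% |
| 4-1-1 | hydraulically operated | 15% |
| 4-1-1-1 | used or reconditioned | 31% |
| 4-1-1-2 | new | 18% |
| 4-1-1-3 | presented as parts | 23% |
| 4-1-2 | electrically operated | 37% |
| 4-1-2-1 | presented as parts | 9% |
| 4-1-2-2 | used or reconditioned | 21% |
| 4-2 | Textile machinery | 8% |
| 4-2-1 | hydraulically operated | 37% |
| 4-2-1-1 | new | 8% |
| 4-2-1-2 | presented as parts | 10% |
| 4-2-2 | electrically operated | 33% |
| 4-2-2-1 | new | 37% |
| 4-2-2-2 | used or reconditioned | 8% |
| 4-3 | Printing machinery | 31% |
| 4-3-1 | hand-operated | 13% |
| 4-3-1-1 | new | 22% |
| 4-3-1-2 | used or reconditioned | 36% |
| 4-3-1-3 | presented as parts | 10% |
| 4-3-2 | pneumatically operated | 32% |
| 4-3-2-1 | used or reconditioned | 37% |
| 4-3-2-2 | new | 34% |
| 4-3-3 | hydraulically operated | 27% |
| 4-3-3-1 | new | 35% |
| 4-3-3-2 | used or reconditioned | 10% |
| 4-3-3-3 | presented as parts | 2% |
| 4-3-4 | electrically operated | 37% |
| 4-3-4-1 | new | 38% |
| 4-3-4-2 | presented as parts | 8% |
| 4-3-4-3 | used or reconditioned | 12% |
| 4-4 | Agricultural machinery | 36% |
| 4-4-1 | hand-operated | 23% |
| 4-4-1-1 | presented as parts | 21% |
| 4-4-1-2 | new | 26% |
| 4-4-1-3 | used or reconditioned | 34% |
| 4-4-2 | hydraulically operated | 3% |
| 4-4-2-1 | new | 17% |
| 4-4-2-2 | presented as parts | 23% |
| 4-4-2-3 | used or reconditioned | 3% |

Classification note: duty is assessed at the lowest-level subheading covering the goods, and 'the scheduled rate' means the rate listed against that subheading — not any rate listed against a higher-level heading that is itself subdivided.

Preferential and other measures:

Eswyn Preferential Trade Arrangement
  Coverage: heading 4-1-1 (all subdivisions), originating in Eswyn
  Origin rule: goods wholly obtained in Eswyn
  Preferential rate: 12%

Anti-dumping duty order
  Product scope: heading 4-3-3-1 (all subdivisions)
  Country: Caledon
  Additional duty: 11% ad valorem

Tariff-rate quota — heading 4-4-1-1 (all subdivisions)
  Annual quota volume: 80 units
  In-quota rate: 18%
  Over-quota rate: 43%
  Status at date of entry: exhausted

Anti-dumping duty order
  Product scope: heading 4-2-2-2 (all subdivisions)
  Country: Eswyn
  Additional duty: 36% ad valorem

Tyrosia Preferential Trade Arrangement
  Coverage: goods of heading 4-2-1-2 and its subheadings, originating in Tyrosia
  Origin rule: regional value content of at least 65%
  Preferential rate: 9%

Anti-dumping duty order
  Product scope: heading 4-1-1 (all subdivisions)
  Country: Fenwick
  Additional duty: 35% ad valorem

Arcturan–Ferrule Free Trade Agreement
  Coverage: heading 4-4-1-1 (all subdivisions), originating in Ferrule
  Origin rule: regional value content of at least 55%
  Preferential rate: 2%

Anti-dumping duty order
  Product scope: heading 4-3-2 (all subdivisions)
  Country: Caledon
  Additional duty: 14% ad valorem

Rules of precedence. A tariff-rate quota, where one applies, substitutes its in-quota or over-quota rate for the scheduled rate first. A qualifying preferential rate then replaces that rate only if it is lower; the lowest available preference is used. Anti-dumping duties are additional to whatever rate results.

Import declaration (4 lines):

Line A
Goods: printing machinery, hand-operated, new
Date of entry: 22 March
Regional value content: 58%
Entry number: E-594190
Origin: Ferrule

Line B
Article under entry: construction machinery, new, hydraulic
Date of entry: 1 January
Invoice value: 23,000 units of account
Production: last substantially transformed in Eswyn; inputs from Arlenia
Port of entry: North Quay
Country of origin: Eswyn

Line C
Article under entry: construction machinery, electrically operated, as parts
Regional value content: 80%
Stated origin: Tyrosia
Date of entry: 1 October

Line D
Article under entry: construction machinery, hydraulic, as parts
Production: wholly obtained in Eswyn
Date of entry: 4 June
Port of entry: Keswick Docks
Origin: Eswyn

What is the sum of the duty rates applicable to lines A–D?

Line A: printing → 4-3; hand-operated → 4-3-1; new → 4-3-1-1. Scheduled 22%. Ferrule agreement on 4-4-1-1: 4-3-1-1 not covered. → 22%.
Line B: construction → 4-1; hydraulic → 4-1-1; new → 4-1-1-2. Scheduled 18%. Eswyn agreement on 4-1-1: not wholly obtained. → 18%.
Line C: construction → 4-1; electrically operated → 4-1-2; as parts → 4-1-2-1. Scheduled 9%. Tyrosia agreement on 4-2-1-2: 4-1-2-1 not covered. → 9%.
Line D: construction → 4-1; hydraulic → 4-1-1; as parts → 4-1-1-3. Scheduled 23%. Eswyn agreement on 4-1-1: wholly obtained → 12% available; preferential 12%. → 12%.
Sum: 22% + 18% + 9% + 12% = 61%.

61%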